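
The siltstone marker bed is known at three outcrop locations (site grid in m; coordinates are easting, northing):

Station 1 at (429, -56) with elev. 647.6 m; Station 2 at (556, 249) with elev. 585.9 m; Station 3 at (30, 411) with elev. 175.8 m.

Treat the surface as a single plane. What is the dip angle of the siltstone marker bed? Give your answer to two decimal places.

38.27°

Let the plane be z = a·easting + b·northing + c.
Station 2−Station 1: 127a + 305b = −61.7;  Station 3−Station 1: −399a + 467b = −471.8.
Solving gives a = 0.63582, b = −0.46704.
Gradient magnitude |∇z| = √(a² + b²) = √(0.40426 + 0.21813) = 0.78892.
True dip = arctan(0.78892) = 38.27°, dipping toward NW (azimuth ≈ 306°).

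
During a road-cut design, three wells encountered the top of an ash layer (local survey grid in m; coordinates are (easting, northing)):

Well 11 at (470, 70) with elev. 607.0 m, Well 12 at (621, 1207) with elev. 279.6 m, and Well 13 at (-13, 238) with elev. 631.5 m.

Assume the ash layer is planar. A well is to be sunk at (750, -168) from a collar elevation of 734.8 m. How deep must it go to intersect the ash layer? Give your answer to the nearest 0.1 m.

104.2 m

Two edge vectors: Well 11→Well 12 = (151, 1137, -327.4), Well 11→Well 13 = (-483, 168, 24.5).
Normal n = (Well 11→Well 12) × (Well 11→Well 13) = (82859.7, 154434.7, 574539).
So ∂z/∂E = −n_x/n_z = −0.144219 and ∂z/∂N = −n_y/n_z = −0.268798.
Intercept c from Well 11: 607 + 67.78 + 18.82 = 693.60.
At (750, -168): z_contact = −108.16 + 45.16 + 693.60 = 630.59 m.
Depth below ground = 734.8 − 630.59 = 104.2 m.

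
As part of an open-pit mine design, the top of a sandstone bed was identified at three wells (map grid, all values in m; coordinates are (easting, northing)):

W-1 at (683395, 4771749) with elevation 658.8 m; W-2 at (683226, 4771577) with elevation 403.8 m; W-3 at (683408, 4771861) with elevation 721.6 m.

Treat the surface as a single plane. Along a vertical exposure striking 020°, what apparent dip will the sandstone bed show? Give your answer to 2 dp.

37.77°

Let the plane be z = a·E + b·N + c.
W-2−W-1: −169a − 172b = −255;  W-3−W-1: 13a + 112b = 62.8.
Solving gives a = 1.06389, b = 0.43723.
Unit vector along 020° is (sin 20°, cos 20°) = (0.3420, 0.9397).
Slope in that direction = a·(0.3420) + b·(0.9397) = 0.77473.
Apparent dip = arctan|0.77473| = 37.77° (true dip is 49.0°, so apparent ≤ true as expected).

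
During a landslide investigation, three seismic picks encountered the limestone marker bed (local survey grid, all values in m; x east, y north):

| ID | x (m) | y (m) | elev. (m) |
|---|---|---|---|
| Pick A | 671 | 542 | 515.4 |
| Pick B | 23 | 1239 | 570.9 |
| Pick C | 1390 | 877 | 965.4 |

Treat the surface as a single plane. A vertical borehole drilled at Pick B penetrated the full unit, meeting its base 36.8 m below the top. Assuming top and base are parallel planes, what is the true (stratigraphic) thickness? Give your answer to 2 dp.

31.31 m

Two edge vectors: Pick A→Pick B = (-648, 697, 55.5), Pick A→Pick C = (719, 335, 450).
Normal n = (Pick A→Pick B) × (Pick A→Pick C) = (295057.5, 331504.5, -718223).
So ∂z/∂x = −n_x/n_z = 0.41082 and ∂z/∂y = −n_y/n_z = 0.46156.
|∇z| = √(a²+b²) = 0.61791, so dip δ = arctan(0.61791) = 31.71°.
True thickness = vertical thickness × cos δ = 36.8 × cos 31.71° = 31.31 m.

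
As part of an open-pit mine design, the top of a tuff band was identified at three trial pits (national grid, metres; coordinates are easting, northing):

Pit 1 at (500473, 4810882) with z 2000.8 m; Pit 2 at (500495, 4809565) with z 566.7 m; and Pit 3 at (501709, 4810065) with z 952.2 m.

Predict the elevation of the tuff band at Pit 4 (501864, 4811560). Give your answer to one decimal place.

2556.7 m

Let the plane be z = a·easting + b·northing + c.
Pit 2−Pit 1: 22a − 1317b = −1434.1;  Pit 3−Pit 1: 1236a − 817b = −1048.6.
Solving gives a = −0.130041967, b = 1.086741896.
Then c = 2000.8 − a·500473 − b·4810882 = −5161103.73.
At (501864, 4811560): z = −65263.4 + 5228923.8 − 5161103.73 = 2556.7 m.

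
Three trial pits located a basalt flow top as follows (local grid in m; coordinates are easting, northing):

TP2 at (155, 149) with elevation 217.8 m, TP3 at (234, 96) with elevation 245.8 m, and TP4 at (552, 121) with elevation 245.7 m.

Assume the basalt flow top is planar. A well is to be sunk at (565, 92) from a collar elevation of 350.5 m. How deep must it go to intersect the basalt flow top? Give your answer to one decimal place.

90.6 m

Let the plane be z = a·easting + b·northing + c.
TP3−TP2: 79a − 53b = 28;  TP4−TP2: 397a − 28b = 27.9.
Solving gives a = 0.03690, b = −0.47331.
Then c = 217.8 − a·155 − b·149 = 282.60.
At (565, 92): z_contact = 20.85 − 43.54 + 282.60 = 259.91 m.
Depth below ground = 350.5 − 259.91 = 90.6 m.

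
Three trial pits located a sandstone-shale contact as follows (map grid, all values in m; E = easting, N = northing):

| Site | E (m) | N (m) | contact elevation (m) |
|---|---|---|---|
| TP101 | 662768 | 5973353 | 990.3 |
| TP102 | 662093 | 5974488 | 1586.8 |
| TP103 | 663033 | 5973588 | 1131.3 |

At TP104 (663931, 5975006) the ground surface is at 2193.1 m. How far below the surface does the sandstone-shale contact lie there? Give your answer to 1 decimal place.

241.3 m

Two edge vectors: TP101→TP102 = (-675, 1135, 596.5), TP101→TP103 = (265, 235, 141).
Normal n = (TP101→TP102) × (TP101→TP103) = (19857.5, 253247.5, -459400).
So ∂z/∂E = −n_x/n_z = 0.043224859 and ∂z/∂N = −n_y/n_z = 0.551257074.
Intercept c from TP101: 990.3 − 28648.05 − 3292853.10 = −3320510.85.
At (663931, 5975006): z_contact = 28698.32 + 3293764.33 − 3320510.85 = 1951.80 m.
Depth below ground = 2193.1 − 1951.80 = 241.3 m.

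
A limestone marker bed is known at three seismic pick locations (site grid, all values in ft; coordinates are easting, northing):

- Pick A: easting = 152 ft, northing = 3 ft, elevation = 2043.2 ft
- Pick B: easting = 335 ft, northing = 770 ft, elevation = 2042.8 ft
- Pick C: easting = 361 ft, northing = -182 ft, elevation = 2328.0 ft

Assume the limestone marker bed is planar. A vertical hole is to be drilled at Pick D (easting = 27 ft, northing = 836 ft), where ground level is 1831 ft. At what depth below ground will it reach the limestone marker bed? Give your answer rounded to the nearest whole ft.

Let the plane be z = a·easting + b·northing + c.
Pick B−Pick A: 183a + 767b = −0.4;  Pick C−Pick A: 209a − 185b = 284.8.
Solving gives a = 1.12469, b = −0.26886.
Then c = 2043.2 − a·152 − b·3 = 1873.05.
At (27, 836): z_contact = 30.4 − 224.8 + 1873.05 = 1678.7 ft.
Depth below ground = 1831 − 1678.7 = 152 ft.

152 ft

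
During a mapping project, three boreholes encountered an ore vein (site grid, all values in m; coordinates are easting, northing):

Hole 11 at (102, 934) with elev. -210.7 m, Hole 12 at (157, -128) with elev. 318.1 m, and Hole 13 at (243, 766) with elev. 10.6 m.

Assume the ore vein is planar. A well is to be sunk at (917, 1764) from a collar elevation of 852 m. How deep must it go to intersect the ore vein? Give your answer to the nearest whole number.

583 m

Two edge vectors: Hole 11→Hole 12 = (55, -1062, 528.8), Hole 11→Hole 13 = (141, -168, 221.3).
Normal n = (Hole 11→Hole 12) × (Hole 11→Hole 13) = (-146182.2, 62389.3, 140502).
So ∂z/∂easting = −n_x/n_z = 1.04043 and ∂z/∂northing = −n_y/n_z = −0.44405.
Intercept c from Hole 11: -210.7 − 106.12 + 414.74 = 97.91.
At (917, 1764): z_contact = 954.1 − 783.3 + 97.91 = 268.7 m.
Depth below ground = 852 − 268.7 = 583 m.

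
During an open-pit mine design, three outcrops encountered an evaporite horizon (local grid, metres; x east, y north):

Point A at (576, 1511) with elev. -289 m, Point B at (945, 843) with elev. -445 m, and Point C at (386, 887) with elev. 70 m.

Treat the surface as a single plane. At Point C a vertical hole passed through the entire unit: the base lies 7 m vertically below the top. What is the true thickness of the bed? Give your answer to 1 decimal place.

5.0 m

Let the plane be z = a·x + b·y + c.
Point B−Point A: 369a − 668b = −156;  Point C−Point A: −190a − 624b = 359.
Solving gives a = −0.94395, b = −0.28790.
|∇z| = √(a²+b²) = 0.98688, so dip δ = arctan(0.98688) = 44.62°.
True thickness = vertical thickness × cos δ = 7 × cos 44.62° = 5.0 m.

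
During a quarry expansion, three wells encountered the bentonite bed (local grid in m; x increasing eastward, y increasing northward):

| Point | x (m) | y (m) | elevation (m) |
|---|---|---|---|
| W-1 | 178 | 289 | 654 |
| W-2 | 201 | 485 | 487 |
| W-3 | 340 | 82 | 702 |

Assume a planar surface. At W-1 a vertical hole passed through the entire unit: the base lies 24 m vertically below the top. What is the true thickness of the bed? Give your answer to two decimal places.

16.68 m

Let the plane be z = a·x + b·y + c.
W-2−W-1: 23a + 196b = −167;  W-3−W-1: 162a − 207b = 48.
Solving gives a = −0.68910, b = −0.77118.
|∇z| = √(a²+b²) = 1.03420, so dip δ = arctan(1.03420) = 45.96°.
True thickness = vertical thickness × cos δ = 24 × cos 45.96° = 16.68 m.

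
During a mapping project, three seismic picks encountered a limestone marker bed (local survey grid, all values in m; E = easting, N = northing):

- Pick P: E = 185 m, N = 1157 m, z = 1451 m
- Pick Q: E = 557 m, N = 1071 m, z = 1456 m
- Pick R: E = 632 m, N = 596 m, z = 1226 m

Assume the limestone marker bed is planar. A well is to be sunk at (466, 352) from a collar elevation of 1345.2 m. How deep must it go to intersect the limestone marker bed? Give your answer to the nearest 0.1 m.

264.0 m

Let the plane be z = a·E + b·N + c.
Pick Q−Pick P: 372a − 86b = 5;  Pick R−Pick P: 447a − 561b = −225.
Solving gives a = 0.130132, b = 0.504758.
Then c = 1451 − a·185 − b·1157 = 842.92.
At (466, 352): z_contact = 60.64 + 177.67 + 842.92 = 1081.24 m.
Depth below ground = 1345.2 − 1081.24 = 264.0 m.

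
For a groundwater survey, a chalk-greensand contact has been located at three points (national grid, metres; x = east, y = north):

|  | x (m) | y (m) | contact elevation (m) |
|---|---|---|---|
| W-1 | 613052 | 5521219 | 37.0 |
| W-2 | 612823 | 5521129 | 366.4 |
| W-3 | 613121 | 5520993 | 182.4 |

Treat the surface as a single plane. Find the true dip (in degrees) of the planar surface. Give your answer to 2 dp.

55.10°

Let the plane be z = a·x + b·y + c.
W-2−W-1: −229a − 90b = 329.4;  W-3−W-1: 69a − 226b = 145.4.
Solving gives a = −1.05856, b = −0.96655.
Gradient magnitude |∇z| = √(a² + b²) = √(1.12055 + 0.93422) = 1.43345.
True dip = arctan(1.43345) = 55.10°, dipping toward NE (azimuth ≈ 048°).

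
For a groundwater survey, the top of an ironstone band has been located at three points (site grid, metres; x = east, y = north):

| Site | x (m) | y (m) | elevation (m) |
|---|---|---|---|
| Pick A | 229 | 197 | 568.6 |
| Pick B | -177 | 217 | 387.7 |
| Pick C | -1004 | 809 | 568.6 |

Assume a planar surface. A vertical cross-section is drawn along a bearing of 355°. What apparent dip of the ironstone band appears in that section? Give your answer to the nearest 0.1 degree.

43.5°

Two edge vectors: Pick A→Pick B = (-406, 20, -180.9), Pick A→Pick C = (-1233, 612, 0).
Normal n = (Pick A→Pick B) × (Pick A→Pick C) = (110710.8, 223049.7, -223812).
So ∂z/∂x = −n_x/n_z = 0.49466 and ∂z/∂y = −n_y/n_z = 0.99659.
Unit vector along 355° is (sin 355°, cos 355°) = (-0.0872, 0.9962).
Slope in that direction = a·(-0.0872) + b·(0.9962) = 0.94969.
Apparent dip = arctan|0.94969| = 43.5° (true dip is 48.1°, so apparent ≤ true as expected).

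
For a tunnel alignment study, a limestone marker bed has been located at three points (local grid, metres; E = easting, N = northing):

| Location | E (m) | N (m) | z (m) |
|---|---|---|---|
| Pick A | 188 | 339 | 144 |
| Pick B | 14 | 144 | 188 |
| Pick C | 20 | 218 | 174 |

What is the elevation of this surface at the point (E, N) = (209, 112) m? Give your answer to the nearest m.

185 m

Two edge vectors: Pick A→Pick B = (-174, -195, 44), Pick A→Pick C = (-168, -121, 30).
Normal n = (Pick A→Pick B) × (Pick A→Pick C) = (-526, -2172, -11706).
So ∂z/∂E = −n_x/n_z = −0.04493 and ∂z/∂N = −n_y/n_z = −0.18555.
Intercept c from Pick A: 144 + 8.45 + 62.90 = 215.35.
At (209, 112): z = −9.4 − 20.8 + 215.35 = 185.2 m.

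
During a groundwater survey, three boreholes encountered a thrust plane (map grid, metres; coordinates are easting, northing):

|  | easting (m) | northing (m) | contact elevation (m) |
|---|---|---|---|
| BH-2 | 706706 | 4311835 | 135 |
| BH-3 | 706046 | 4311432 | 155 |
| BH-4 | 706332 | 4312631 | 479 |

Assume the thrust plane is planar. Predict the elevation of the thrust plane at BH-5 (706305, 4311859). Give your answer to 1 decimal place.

234.5 m

Two edge vectors: BH-2→BH-3 = (-660, -403, 20), BH-2→BH-4 = (-374, 796, 344).
Normal n = (BH-2→BH-3) × (BH-2→BH-4) = (-154552, 219560, -676082).
So ∂z/∂easting = −n_x/n_z = −0.228599489 and ∂z/∂northing = −n_y/n_z = 0.324753506.
Intercept c from BH-2: 135 + 161552.63 − 1400283.53 = −1238595.90.
At (706305, 4311859): z = −161461.0 + 1400291.3 − 1238595.90 = 234.5 m.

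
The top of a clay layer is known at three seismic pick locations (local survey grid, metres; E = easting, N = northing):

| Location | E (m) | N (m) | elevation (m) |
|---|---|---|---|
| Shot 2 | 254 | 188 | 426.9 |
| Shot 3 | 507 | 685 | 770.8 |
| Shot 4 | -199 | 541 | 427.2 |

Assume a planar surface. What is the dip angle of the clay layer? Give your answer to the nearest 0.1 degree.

32.1°

Two edge vectors: Shot 2→Shot 3 = (253, 497, 343.9), Shot 2→Shot 4 = (-453, 353, 0.3).
Normal n = (Shot 2→Shot 3) × (Shot 2→Shot 4) = (-121247.6, -155862.6, 314450).
So ∂z/∂E = −n_x/n_z = 0.38559 and ∂z/∂N = −n_y/n_z = 0.49567.
Gradient magnitude |∇z| = √(a² + b²) = √(0.14868 + 0.24569) = 0.62798.
True dip = arctan(0.62798) = 32.1°, dipping toward SW (azimuth ≈ 218°).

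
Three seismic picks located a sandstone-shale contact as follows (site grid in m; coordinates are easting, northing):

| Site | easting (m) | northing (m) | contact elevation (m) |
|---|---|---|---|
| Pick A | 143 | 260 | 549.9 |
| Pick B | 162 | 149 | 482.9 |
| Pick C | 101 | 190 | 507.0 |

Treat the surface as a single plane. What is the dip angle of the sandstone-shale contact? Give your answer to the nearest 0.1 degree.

31.2°

Two edge vectors: Pick A→Pick B = (19, -111, -67), Pick A→Pick C = (-42, -70, -42.9).
Normal n = (Pick A→Pick B) × (Pick A→Pick C) = (71.9, 3629.1, -5992).
So ∂z/∂easting = −n_x/n_z = 0.01200 and ∂z/∂northing = −n_y/n_z = 0.60566.
Gradient magnitude |∇z| = √(a² + b²) = √(0.00014 + 0.36682) = 0.60578.
True dip = arctan(0.60578) = 31.2°, dipping toward S (azimuth ≈ 181°).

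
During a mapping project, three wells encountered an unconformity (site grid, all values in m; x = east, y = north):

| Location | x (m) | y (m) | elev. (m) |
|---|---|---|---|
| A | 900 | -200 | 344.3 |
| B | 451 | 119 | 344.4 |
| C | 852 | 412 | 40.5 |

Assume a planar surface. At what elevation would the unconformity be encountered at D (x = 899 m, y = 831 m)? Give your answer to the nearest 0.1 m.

-197.3 m

Two edge vectors: A→B = (-449, 319, 0.1), A→C = (-48, 612, -303.8).
Normal n = (A→B) × (A→C) = (-96973.4, -136411, -259476).
So ∂z/∂x = −n_x/n_z = −0.37373 and ∂z/∂y = −n_y/n_z = −0.52572.
Intercept c from A: 344.3 + 336.36 − 105.14 = 575.51.
At (899, 831): z = −336.0 − 436.9 + 575.51 = -197.3 m.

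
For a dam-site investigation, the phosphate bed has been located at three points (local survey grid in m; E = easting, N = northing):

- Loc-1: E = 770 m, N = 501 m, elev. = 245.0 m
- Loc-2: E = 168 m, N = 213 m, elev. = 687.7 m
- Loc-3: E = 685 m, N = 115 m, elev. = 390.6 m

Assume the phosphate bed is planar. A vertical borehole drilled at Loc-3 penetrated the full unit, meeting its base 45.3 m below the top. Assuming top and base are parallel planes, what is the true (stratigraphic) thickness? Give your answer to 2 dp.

Let the plane be z = a·E + b·N + c.
Loc-2−Loc-1: −602a − 288b = 442.7;  Loc-3−Loc-1: −85a − 386b = 145.6.
Solving gives a = −0.62027, b = −0.24061.
|∇z| = √(a²+b²) = 0.66531, so dip δ = arctan(0.66531) = 33.64°.
True thickness = vertical thickness × cos δ = 45.3 × cos 33.64° = 37.72 m.

37.72 m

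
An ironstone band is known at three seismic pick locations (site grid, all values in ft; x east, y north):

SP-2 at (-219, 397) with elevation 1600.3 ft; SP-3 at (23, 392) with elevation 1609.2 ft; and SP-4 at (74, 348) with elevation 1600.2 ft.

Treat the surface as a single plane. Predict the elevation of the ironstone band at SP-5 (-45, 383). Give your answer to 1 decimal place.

1604.1 ft

Two edge vectors: SP-2→SP-3 = (242, -5, 8.9), SP-2→SP-4 = (293, -49, -0.1).
Normal n = (SP-2→SP-3) × (SP-2→SP-4) = (436.6, 2631.9, -10393).
So ∂z/∂x = −n_x/n_z = 0.04201 and ∂z/∂y = −n_y/n_z = 0.25324.
Intercept c from SP-2: 1600.3 + 9.20 − 100.54 = 1508.96.
At (-45, 383): z = −1.9 + 97.0 + 1508.96 = 1604.1 ft.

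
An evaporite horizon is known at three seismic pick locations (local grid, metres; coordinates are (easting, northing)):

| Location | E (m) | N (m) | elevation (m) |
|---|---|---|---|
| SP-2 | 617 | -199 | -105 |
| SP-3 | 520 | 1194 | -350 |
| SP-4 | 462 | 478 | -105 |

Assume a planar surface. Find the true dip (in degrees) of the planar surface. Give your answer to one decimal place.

Let the plane be z = a·E + b·N + c.
SP-3−SP-2: −97a + 1393b = −245;  SP-4−SP-2: −155a + 677b = 0.
Solving gives a = −1.10396, b = −0.25275.
Gradient magnitude |∇z| = √(a² + b²) = √(1.21872 + 0.06388) = 1.13252.
True dip = arctan(1.13252) = 48.6°, dipping toward ENE (azimuth ≈ 077°).

48.6°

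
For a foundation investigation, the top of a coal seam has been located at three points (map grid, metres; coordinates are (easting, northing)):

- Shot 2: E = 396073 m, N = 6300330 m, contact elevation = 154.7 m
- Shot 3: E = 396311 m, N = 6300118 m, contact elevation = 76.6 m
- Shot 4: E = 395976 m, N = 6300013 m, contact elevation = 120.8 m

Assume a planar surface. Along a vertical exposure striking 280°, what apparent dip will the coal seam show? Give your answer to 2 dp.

Let the plane be z = a·E + b·N + c.
Shot 3−Shot 2: 238a − 212b = −78.1;  Shot 4−Shot 2: −97a − 317b = −33.9.
Solving gives a = −0.18301, b = 0.16294.
Unit vector along 280° is (sin 280°, cos 280°) = (-0.9848, 0.1736).
Slope in that direction = a·(-0.9848) + b·(0.1736) = 0.20853.
Apparent dip = arctan|0.20853| = 11.78° (true dip is 13.8°, so apparent ≤ true as expected).

11.78°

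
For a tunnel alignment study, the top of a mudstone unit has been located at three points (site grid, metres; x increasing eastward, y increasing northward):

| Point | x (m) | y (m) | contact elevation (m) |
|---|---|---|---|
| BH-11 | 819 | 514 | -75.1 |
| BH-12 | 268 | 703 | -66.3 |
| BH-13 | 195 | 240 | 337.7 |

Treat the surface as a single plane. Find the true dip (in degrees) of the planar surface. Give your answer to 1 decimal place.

Let the plane be z = a·x + b·y + c.
BH-12−BH-11: −551a + 189b = 8.8;  BH-13−BH-11: −624a − 274b = 412.8.
Solving gives a = −0.29910, b = −0.82541.
Gradient magnitude |∇z| = √(a² + b²) = √(0.08946 + 0.68131) = 0.87793.
True dip = arctan(0.87793) = 41.3°, dipping toward NNE (azimuth ≈ 020°).

41.3°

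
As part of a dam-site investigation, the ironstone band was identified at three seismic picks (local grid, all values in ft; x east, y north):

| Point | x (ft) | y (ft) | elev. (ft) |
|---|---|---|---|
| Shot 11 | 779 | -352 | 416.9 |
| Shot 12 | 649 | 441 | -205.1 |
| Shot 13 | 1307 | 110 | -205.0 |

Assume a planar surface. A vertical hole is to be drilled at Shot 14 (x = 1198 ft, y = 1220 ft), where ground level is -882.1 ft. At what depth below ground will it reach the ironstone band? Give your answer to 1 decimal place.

224.9 ft

Two edge vectors: Shot 11→Shot 12 = (-130, 793, -622), Shot 11→Shot 13 = (528, 462, -621.9).
Normal n = (Shot 11→Shot 12) × (Shot 11→Shot 13) = (-205802.7, -409263, -478764).
So ∂z/∂x = −n_x/n_z = −0.429863 and ∂z/∂y = −n_y/n_z = −0.854832.
Intercept c from Shot 11: 416.9 + 334.86 − 300.90 = 450.86.
At (1198, 1220): z_contact = −514.98 − 1042.90 + 450.86 = -1107.01 ft.
Depth below ground = -882.1 − (-1107.01) = 224.9 ft.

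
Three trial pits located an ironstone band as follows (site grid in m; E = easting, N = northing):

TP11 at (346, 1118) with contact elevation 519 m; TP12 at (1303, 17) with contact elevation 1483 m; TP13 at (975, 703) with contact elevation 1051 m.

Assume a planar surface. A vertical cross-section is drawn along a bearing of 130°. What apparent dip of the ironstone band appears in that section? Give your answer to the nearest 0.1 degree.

Let the plane be z = a·E + b·N + c.
TP12−TP11: 957a − 1101b = 964;  TP13−TP11: 629a − 415b = 532.
Solving gives a = 0.62860, b = −0.32918.
Unit vector along 130° is (sin 130°, cos 130°) = (0.7660, -0.6428).
Slope in that direction = a·(0.7660) + b·(-0.6428) = 0.69313.
Apparent dip = arctan|0.69313| = 34.7° (true dip is 35.4°, so apparent ≤ true as expected).

34.7°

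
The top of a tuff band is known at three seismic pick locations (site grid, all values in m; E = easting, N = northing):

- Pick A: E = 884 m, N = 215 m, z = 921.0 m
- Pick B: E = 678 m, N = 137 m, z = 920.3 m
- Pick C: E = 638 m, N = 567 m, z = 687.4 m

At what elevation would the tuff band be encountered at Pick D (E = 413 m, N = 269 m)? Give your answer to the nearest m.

Two edge vectors: Pick A→Pick B = (-206, -78, -0.7), Pick A→Pick C = (-246, 352, -233.6).
Normal n = (Pick A→Pick B) × (Pick A→Pick C) = (18467.2, -47949.4, -91700).
So ∂z/∂E = −n_x/n_z = 0.20139 and ∂z/∂N = −n_y/n_z = −0.52289.
Intercept c from Pick A: 921 − 178.03 + 112.42 = 855.40.
At (413, 269): z = 83.2 − 140.7 + 855.40 = 797.9 m.

798 m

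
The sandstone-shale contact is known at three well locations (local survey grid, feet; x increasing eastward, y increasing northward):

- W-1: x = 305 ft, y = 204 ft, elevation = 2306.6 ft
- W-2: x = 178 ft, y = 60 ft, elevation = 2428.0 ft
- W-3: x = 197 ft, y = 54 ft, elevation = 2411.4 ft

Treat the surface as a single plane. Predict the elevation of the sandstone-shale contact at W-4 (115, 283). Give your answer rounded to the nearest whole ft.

Two edge vectors: W-1→W-2 = (-127, -144, 121.4), W-1→W-3 = (-108, -150, 104.8).
Normal n = (W-1→W-2) × (W-1→W-3) = (3118.8, 198.4, 3498).
So ∂z/∂x = −n_x/n_z = −0.89160 and ∂z/∂y = −n_y/n_z = −0.05672.
Intercept c from W-1: 2306.6 + 271.94 + 11.57 = 2590.11.
At (115, 283): z = −102.5 − 16.1 + 2590.11 = 2471.5 ft.

2472 ft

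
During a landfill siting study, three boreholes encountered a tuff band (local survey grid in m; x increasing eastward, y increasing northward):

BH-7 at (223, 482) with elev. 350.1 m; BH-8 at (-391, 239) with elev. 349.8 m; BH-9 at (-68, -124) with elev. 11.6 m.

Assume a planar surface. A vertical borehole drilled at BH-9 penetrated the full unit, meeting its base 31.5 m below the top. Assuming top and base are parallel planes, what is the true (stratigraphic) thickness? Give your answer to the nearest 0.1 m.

25.3 m

Two edge vectors: BH-7→BH-8 = (-614, -243, -0.3), BH-7→BH-9 = (-291, -606, -338.5).
Normal n = (BH-7→BH-8) × (BH-7→BH-9) = (82073.7, -207751.7, 301371).
So ∂z/∂x = −n_x/n_z = −0.27233 and ∂z/∂y = −n_y/n_z = 0.68936.
|∇z| = √(a²+b²) = 0.74120, so dip δ = arctan(0.74120) = 36.55°.
True thickness = vertical thickness × cos δ = 31.5 × cos 36.55° = 25.3 m.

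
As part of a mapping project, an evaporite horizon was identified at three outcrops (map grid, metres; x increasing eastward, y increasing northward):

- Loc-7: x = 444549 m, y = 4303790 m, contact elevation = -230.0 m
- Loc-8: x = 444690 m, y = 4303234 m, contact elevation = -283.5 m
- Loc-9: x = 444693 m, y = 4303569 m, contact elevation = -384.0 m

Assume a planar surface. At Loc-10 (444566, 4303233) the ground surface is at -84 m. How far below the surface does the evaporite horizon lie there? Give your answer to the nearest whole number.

Let the plane be z = a·x + b·y + c.
Loc-8−Loc-7: 141a − 556b = −53.5;  Loc-9−Loc-7: 144a − 221b = −154.
Solving gives a = −1.50912009, b = −0.28648549.
Then c = -230 − a·444549 − b·4303790 = 1903621.22.
At (444566, 4303233): z_contact = −670903.5 − 1232813.8 + 1903621.22 = -96.1 m.
Depth below ground = -84 − (-96.1) = 12 m.

12 m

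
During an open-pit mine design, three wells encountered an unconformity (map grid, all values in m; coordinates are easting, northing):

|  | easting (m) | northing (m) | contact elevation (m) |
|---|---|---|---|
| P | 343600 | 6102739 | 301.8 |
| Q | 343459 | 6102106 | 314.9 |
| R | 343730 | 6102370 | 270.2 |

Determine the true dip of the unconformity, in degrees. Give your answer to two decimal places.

10.54°

Two edge vectors: P→Q = (-141, -633, 13.1), P→R = (130, -369, -31.6).
Normal n = (P→Q) × (P→R) = (24836.7, -2752.6, 134319).
So ∂z/∂easting = −n_x/n_z = −0.18491 and ∂z/∂northing = −n_y/n_z = 0.02049.
Gradient magnitude |∇z| = √(a² + b²) = √(0.03419 + 0.00042) = 0.18604.
True dip = arctan(0.18604) = 10.54°, dipping toward E (azimuth ≈ 096°).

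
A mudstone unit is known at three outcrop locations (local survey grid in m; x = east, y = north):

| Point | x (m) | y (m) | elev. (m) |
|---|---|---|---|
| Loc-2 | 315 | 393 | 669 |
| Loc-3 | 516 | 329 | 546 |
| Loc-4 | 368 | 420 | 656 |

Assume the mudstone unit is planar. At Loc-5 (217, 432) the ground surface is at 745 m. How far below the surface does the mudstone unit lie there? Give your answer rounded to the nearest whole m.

Two edge vectors: Loc-2→Loc-3 = (201, -64, -123), Loc-2→Loc-4 = (53, 27, -13).
Normal n = (Loc-2→Loc-3) × (Loc-2→Loc-4) = (4153, -3906, 8819).
So ∂z/∂x = −n_x/n_z = −0.47092 and ∂z/∂y = −n_y/n_z = 0.44291.
Intercept c from Loc-2: 669 + 148.34 − 174.06 = 643.28.
At (217, 432): z_contact = −102.2 + 191.3 + 643.28 = 732.4 m.
Depth below ground = 745 − 732.4 = 13 m.

13 m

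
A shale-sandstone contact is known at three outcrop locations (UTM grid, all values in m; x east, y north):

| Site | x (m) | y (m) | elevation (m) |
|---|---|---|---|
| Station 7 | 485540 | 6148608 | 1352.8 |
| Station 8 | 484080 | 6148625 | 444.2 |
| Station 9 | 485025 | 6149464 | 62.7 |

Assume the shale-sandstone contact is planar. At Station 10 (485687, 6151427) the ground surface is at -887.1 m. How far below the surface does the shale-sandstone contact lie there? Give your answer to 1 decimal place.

Let the plane be z = a·x + b·y + c.
Station 8−Station 7: −1460a + 17b = −908.6;  Station 9−Station 7: −515a + 856b = −1290.1.
Solving gives a = 0.609046619, b = −1.140702092.
Then c = 1352.8 − a·485540 − b·6148608 = 6719366.31.
At (485687, 6151427): z_contact = 295806.03 − 7016945.65 + 6719366.31 = -1773.31 m.
Depth below ground = -887.1 − (-1773.31) = 886.2 m.

886.2 m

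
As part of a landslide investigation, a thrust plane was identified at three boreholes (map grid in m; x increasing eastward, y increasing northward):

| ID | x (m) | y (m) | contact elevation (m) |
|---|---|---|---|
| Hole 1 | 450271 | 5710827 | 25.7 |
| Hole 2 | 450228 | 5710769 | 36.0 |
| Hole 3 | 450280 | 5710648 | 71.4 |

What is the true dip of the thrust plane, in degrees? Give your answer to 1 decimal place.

15.1°

Let the plane be z = a·x + b·y + c.
Hole 2−Hole 1: −43a − 58b = 10.3;  Hole 3−Hole 1: 9a − 179b = 45.7.
Solving gives a = 0.09817, b = −0.25037.
Gradient magnitude |∇z| = √(a² + b²) = √(0.00964 + 0.06269) = 0.26893.
True dip = arctan(0.26893) = 15.1°, dipping toward NNW (azimuth ≈ 339°).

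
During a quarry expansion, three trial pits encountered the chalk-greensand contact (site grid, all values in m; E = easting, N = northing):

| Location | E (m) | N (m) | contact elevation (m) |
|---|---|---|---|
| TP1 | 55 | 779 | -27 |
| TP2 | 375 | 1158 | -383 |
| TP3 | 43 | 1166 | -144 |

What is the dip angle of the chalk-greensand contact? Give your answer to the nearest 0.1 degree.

Two edge vectors: TP1→TP2 = (320, 379, -356), TP1→TP3 = (-12, 387, -117).
Normal n = (TP1→TP2) × (TP1→TP3) = (93429, 41712, 128388).
So ∂z/∂E = −n_x/n_z = −0.72771 and ∂z/∂N = −n_y/n_z = −0.32489.
Gradient magnitude |∇z| = √(a² + b²) = √(0.52956 + 0.10555) = 0.79694.
True dip = arctan(0.79694) = 38.6°, dipping toward ENE (azimuth ≈ 066°).

38.6°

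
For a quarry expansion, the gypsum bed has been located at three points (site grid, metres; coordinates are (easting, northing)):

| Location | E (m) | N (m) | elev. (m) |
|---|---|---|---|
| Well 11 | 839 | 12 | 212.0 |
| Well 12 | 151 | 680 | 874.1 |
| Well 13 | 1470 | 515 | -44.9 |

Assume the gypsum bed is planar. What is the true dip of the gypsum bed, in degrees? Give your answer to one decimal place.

Let the plane be z = a·E + b·N + c.
Well 12−Well 11: −688a + 668b = 662.1;  Well 13−Well 11: 631a + 503b = −256.9.
Solving gives a = −0.65746, b = 0.31403.
Gradient magnitude |∇z| = √(a² + b²) = √(0.43225 + 0.09861) = 0.72860.
True dip = arctan(0.72860) = 36.1°, dipping toward ESE (azimuth ≈ 116°).

36.1°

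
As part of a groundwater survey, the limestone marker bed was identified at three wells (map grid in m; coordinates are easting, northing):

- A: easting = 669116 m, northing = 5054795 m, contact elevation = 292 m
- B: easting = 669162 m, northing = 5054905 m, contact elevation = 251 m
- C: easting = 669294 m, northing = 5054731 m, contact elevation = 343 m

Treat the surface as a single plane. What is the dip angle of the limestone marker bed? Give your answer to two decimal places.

24.14°

Two edge vectors: A→B = (46, 110, -41), A→C = (178, -64, 51).
Normal n = (A→B) × (A→C) = (2986, -9644, -22524).
So ∂z/∂easting = −n_x/n_z = 0.13257 and ∂z/∂northing = −n_y/n_z = −0.42817.
Gradient magnitude |∇z| = √(a² + b²) = √(0.01757 + 0.18333) = 0.44822.
True dip = arctan(0.44822) = 24.14°, dipping toward NNW (azimuth ≈ 343°).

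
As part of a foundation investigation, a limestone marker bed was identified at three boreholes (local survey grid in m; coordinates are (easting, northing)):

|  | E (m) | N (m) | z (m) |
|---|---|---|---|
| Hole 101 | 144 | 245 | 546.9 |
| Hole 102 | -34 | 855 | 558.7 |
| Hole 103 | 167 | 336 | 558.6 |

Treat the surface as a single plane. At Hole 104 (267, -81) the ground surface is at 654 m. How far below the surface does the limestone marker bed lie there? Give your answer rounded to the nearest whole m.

Let the plane be z = a·E + b·N + c.
Hole 102−Hole 101: −178a + 610b = 11.8;  Hole 103−Hole 101: 23a + 91b = 11.7.
Solving gives a = 0.20058, b = 0.07787.
Then c = 546.9 − a·144 − b·245 = 498.94.
At (267, -81): z_contact = 53.6 − 6.3 + 498.94 = 546.2 m.
Depth below ground = 654 − 546.2 = 108 m.

108 m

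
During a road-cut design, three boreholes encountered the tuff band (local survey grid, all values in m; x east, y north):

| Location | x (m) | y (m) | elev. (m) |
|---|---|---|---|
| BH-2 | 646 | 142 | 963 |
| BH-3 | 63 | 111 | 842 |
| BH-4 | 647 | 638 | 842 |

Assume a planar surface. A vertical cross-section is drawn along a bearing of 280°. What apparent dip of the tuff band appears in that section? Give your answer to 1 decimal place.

14.6°

Two edge vectors: BH-2→BH-3 = (-583, -31, -121), BH-2→BH-4 = (1, 496, -121).
Normal n = (BH-2→BH-3) × (BH-2→BH-4) = (63767, -70664, -289137).
So ∂z/∂x = −n_x/n_z = 0.22054 and ∂z/∂y = −n_y/n_z = −0.24440.
Unit vector along 280° is (sin 280°, cos 280°) = (-0.9848, 0.1736).
Slope in that direction = a·(-0.9848) + b·(0.1736) = −0.25963.
Apparent dip = arctan|0.25963| = 14.6° (true dip is 18.2°, so apparent ≤ true as expected).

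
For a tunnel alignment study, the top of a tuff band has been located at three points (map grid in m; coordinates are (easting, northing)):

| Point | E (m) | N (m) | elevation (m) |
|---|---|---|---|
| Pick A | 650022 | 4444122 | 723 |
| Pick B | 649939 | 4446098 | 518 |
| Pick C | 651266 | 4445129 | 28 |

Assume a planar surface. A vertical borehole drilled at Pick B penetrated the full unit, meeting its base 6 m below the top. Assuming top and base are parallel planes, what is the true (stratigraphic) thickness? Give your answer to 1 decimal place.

5.4 m

Two edge vectors: Pick A→Pick B = (-83, 1976, -205), Pick A→Pick C = (1244, 1007, -695).
Normal n = (Pick A→Pick B) × (Pick A→Pick C) = (-1166885, -312705, -2541725).
So ∂z/∂E = −n_x/n_z = −0.45909 and ∂z/∂N = −n_y/n_z = −0.12303.
|∇z| = √(a²+b²) = 0.47529, so dip δ = arctan(0.47529) = 25.42°.
True thickness = vertical thickness × cos δ = 6 × cos 25.42° = 5.4 m.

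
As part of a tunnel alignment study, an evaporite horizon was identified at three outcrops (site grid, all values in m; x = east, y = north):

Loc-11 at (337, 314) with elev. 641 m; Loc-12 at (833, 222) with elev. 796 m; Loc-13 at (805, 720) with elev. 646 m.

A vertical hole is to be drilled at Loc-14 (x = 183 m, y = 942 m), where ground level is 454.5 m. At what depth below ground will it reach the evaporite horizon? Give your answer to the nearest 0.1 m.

33.4 m

Let the plane be z = a·x + b·y + c.
Loc-12−Loc-11: 496a − 92b = 155;  Loc-13−Loc-11: 468a + 406b = 5.
Solving gives a = 0.25934, b = −0.28662.
Then c = 641 − a·337 − b·314 = 643.60.
At (183, 942): z_contact = 47.46 − 270.00 + 643.60 = 421.06 m.
Depth below ground = 454.5 − 421.06 = 33.4 m.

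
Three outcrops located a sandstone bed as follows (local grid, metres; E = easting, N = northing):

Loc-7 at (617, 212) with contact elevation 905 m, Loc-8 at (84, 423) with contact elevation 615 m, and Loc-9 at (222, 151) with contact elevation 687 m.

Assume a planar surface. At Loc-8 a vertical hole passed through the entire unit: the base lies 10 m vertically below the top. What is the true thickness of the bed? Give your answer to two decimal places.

8.76 m

Let the plane be z = a·E + b·N + c.
Loc-8−Loc-7: −533a + 211b = −290;  Loc-9−Loc-7: −395a − 61b = −218.
Solving gives a = 0.54971, b = 0.01419.
|∇z| = √(a²+b²) = 0.54989, so dip δ = arctan(0.54989) = 28.81°.
True thickness = vertical thickness × cos δ = 10 × cos 28.81° = 8.76 m.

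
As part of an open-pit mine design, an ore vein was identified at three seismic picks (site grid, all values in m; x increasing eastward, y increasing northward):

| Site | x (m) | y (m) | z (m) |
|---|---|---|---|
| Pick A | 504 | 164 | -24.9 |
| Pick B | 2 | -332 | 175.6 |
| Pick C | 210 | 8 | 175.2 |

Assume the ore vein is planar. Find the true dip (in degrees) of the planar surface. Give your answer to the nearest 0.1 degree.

Let the plane be z = a·x + b·y + c.
Pick B−Pick A: −502a − 496b = 200.5;  Pick C−Pick A: −294a − 156b = 200.1.
Solving gives a = −1.00681, b = 0.61475.
Gradient magnitude |∇z| = √(a² + b²) = √(1.01366 + 0.37792) = 1.17965.
True dip = arctan(1.17965) = 49.7°, dipping toward ESE (azimuth ≈ 121°).

49.7°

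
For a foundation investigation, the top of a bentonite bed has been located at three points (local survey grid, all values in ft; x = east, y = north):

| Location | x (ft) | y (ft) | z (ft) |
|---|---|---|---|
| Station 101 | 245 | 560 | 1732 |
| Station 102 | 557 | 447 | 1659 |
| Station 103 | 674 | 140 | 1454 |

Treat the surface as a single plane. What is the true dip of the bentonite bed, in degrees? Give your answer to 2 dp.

33.87°

Two edge vectors: Station 101→Station 102 = (312, -113, -73), Station 101→Station 103 = (429, -420, -278).
Normal n = (Station 101→Station 102) × (Station 101→Station 103) = (754, 55419, -82563).
So ∂z/∂x = −n_x/n_z = 0.00913 and ∂z/∂y = −n_y/n_z = 0.67123.
Gradient magnitude |∇z| = √(a² + b²) = √(0.00008 + 0.45055) = 0.67129.
True dip = arctan(0.67129) = 33.87°, dipping toward S (azimuth ≈ 181°).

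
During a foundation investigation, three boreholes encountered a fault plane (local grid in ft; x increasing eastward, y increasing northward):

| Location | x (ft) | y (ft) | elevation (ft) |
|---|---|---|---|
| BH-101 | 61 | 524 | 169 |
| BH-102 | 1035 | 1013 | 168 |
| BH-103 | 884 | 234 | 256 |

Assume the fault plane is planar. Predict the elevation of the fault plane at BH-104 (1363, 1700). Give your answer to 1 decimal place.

102.4 ft

Let the plane be z = a·x + b·y + c.
BH-102−BH-101: 974a + 489b = −1;  BH-103−BH-101: 823a − 290b = 87.
Solving gives a = 0.061692, b = −0.124924.
Then c = 169 − a·61 − b·524 = 230.70.
At (1363, 1700): z = 84.1 − 212.4 + 230.70 = 102.4 ft.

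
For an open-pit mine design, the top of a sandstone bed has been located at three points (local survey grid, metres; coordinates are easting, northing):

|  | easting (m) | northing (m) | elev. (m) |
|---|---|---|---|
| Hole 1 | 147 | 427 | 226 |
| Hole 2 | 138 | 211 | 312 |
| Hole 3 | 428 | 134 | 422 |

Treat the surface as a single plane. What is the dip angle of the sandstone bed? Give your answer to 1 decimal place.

Two edge vectors: Hole 1→Hole 2 = (-9, -216, 86), Hole 1→Hole 3 = (281, -293, 196).
Normal n = (Hole 1→Hole 2) × (Hole 1→Hole 3) = (-17138, 25930, 63333).
So ∂z/∂easting = −n_x/n_z = 0.27060 and ∂z/∂northing = −n_y/n_z = −0.40942.
Gradient magnitude |∇z| = √(a² + b²) = √(0.07323 + 0.16763) = 0.49077.
True dip = arctan(0.49077) = 26.1°, dipping toward NNW (azimuth ≈ 327°).

26.1°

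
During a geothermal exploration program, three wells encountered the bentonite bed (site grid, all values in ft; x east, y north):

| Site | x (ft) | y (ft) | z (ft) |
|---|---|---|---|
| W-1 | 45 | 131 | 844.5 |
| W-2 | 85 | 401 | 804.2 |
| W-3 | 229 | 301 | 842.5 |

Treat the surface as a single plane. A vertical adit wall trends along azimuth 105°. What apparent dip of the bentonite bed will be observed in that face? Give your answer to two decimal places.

10.56°

Let the plane be z = a·x + b·y + c.
W-2−W-1: 40a + 270b = −40.3;  W-3−W-1: 184a + 170b = −2.
Solving gives a = 0.14718, b = −0.17106.
Unit vector along 105° is (sin 105°, cos 105°) = (0.9659, -0.2588).
Slope in that direction = a·(0.9659) + b·(-0.2588) = 0.18644.
Apparent dip = arctan|0.18644| = 10.56° (true dip is 12.7°, so apparent ≤ true as expected).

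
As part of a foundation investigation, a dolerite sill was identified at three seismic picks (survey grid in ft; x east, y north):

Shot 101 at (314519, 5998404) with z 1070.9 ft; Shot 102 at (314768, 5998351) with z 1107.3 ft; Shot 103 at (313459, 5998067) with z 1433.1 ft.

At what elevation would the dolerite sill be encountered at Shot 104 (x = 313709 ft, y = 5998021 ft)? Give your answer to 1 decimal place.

1463.0 ft

Two edge vectors: Shot 101→Shot 102 = (249, -53, 36.4), Shot 101→Shot 103 = (-1060, -337, 362.2).
Normal n = (Shot 101→Shot 102) × (Shot 101→Shot 103) = (-6929.8, -128771.8, -140093).
So ∂z/∂x = −n_x/n_z = −0.049465712 and ∂z/∂y = −n_y/n_z = −0.919187968.
Intercept c from Shot 101: 1070.9 + 15557.91 + 5513660.78 = 5530289.59.
At (313709, 5998021): z = −15517.8 − 5513308.7 + 5530289.59 = 1463.0 ft.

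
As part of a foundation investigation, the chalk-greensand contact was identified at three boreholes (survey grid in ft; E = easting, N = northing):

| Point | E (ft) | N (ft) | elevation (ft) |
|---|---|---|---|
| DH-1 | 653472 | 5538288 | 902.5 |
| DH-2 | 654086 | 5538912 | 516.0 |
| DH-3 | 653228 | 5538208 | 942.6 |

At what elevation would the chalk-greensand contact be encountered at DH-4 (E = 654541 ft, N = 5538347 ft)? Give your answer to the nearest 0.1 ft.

Two edge vectors: DH-1→DH-2 = (614, 624, -386.5), DH-1→DH-3 = (-244, -80, 40.1).
Normal n = (DH-1→DH-2) × (DH-1→DH-3) = (-5897.6, 69684.6, 103136).
So ∂z/∂E = −n_x/n_z = 0.057182749 and ∂z/∂N = −n_y/n_z = −0.675657384.
Intercept c from DH-1: 902.5 − 37367.33 + 3741985.18 = 3705520.36.
At (654541, 5538347): z = 37428.5 − 3742025.0 + 3705520.36 = 923.8 ft.

923.8 ft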